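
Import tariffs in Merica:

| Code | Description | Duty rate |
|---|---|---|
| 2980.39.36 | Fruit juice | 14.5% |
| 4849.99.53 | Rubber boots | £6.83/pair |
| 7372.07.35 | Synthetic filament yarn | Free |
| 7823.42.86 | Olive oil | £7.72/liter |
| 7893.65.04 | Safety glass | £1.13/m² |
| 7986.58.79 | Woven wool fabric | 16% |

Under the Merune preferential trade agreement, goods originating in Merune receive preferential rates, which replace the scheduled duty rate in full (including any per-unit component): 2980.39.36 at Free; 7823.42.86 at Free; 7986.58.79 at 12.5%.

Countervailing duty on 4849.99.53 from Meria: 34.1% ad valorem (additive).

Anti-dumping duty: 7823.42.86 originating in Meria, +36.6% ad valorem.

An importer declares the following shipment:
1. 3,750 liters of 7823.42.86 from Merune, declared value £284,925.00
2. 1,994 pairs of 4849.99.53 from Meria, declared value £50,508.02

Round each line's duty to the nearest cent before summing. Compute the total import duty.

Line 1 (7823.42.86, Merune, 3,750 liters, £284,925.00):
Base rate for 7823.42.86 is £7.72/liter.
Origin Merune qualifies under the Merica–Merune agreement and 7823.42.86 is covered: preferential rate Free applies instead.
The additional-duty order on 7823.42.86 targets Meria, not Merune; it does not apply.
Duty = £284,925.00 × 0% = £0.00.
Line 2 (4849.99.53, Meria, 1,994 pairs, £50,508.02):
Base rate for 4849.99.53 is £6.83/pair.
Additional duty on 4849.99.53 from Meria: +34.1% ad valorem. Applied ad valorem rate = 34.1%.
Duty = £50,508.02 × 34.1% + 1,994 × £6.83 = £30,842.25.
Total = £0.00 + £30,842.25 = £30,842.25.

£30,842.25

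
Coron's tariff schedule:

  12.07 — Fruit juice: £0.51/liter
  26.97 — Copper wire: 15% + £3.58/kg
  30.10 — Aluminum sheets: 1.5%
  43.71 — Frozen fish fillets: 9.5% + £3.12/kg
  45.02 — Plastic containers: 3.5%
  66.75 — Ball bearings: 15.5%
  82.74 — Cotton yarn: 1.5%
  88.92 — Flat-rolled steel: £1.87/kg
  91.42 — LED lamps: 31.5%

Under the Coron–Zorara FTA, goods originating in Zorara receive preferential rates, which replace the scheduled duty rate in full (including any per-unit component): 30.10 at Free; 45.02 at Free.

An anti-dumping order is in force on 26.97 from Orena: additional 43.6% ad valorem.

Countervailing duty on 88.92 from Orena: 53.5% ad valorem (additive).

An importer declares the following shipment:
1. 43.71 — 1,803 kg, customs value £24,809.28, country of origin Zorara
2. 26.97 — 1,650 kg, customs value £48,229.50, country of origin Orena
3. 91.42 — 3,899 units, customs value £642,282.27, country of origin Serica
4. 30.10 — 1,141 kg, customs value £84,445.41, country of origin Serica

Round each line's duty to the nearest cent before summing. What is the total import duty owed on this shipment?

Line 1 (43.71, Zorara, 1,803 kg, £24,809.28):
Base rate for 43.71 is 9.5% + £3.12/kg.
Origin Zorara is the FTA partner but 43.71 is not on the preference list; base rate stands.
Duty = £24,809.28 × 9.5% + 1,803 × £3.12 = £7,982.24.
Line 2 (26.97, Orena, 1,650 kg, £48,229.50):
Base rate for 26.97 is 15% + £3.58/kg.
Additional duty on 26.97 from Orena: +43.6%. Applied ad valorem rate: 15% + 43.6% = 58.6%.
Duty = £48,229.50 × 58.6% + 1,650 × £3.58 = £34,169.49.
Line 3 (91.42, Serica, 3,899 units, £642,282.27):
Base rate for 91.42 is 31.5%.
Duty = £642,282.27 × 31.5% = £202,318.92.
Line 4 (30.10, Serica, 1,141 kg, £84,445.41):
Base rate for 30.10 is 1.5%.
30.10 has an FTA preferential rate, but origin Serica is not Zorara; base rate stands.
Duty = £84,445.41 × 1.5% = £1,266.68.
Total = £7,982.24 + £34,169.49 + £202,318.92 + £1,266.68 = £245,737.33.

£245,737.33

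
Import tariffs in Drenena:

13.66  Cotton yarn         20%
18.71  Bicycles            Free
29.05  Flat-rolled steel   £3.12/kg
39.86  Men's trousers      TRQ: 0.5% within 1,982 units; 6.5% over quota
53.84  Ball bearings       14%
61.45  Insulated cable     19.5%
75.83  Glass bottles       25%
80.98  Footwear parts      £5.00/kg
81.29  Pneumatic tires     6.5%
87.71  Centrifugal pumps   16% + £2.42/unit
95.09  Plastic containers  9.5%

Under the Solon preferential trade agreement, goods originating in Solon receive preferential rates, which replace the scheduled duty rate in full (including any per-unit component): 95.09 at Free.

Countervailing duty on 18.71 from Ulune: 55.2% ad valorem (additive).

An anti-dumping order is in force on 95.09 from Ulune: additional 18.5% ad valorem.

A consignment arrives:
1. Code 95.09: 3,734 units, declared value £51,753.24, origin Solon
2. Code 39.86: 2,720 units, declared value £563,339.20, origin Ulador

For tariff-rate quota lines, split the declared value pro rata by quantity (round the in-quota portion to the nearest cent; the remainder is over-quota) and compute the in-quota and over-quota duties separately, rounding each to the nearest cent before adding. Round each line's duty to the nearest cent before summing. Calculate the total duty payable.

Line 1 (95.09, Solon, 3,734 units, £51,753.24):
Base rate for 95.09 is 9.5%.
Origin Solon qualifies under the Drenena–Solon agreement and 95.09 is covered: preferential rate Free applies instead.
The additional-duty order on 95.09 targets Ulune, not Solon; it does not apply.
Duty = £51,753.24 × 0% = £0.00.
Line 2 (39.86, Ulador, 2,720 units, £563,339.20):
Code 39.86 is under a tariff-rate quota (threshold 1,982 units). In-quota: 1,982 units at 0.5%; over-quota: 738 units at 6.5%.
Pro-rata value split: in-quota = £563,339.20 × 1,982/2,720 = £410,492.02; over-quota = £563,339.20 − £410,492.02 = £152,847.18.
In-quota duty = £410,492.02 × 0.5% = £2,052.46. Over-quota duty = £152,847.18 × 6.5% = £9,935.07.
Line duty = £2,052.46 + £9,935.07 = £11,987.53.
Total = £0.00 + £11,987.53 = £11,987.53.

£11,987.53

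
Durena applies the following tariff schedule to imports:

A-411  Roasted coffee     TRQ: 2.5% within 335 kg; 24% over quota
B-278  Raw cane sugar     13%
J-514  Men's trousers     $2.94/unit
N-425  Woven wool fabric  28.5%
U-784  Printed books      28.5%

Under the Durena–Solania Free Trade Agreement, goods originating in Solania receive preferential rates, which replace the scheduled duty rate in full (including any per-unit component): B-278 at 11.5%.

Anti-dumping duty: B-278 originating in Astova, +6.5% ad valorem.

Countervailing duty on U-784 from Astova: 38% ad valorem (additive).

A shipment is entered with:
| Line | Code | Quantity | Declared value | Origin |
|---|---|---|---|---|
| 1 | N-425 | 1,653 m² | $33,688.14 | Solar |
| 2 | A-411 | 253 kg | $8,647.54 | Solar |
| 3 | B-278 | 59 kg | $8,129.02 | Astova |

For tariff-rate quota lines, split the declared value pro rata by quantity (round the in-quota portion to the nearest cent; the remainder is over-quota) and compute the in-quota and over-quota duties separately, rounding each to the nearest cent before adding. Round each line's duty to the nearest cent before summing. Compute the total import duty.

$11,402.47

Line 1 (N-425, Solar, 1,653 m², $33,688.14):
Base rate for N-425 is 28.5%.
Duty = $33,688.14 × 28.5% = $9,601.12.
Line 2 (A-411, Solar, 253 kg, $8,647.54):
Code A-411 is under a tariff-rate quota (threshold 335 kg). Quantity 253 kg is within the quota, so the in-quota rate 2.5% applies to the full value.
Duty = $8,647.54 × 2.5% = $216.19.
Line 3 (B-278, Astova, 59 kg, $8,129.02):
Base rate for B-278 is 13%.
B-278 has an FTA preferential rate, but origin Astova is not Solania; base rate stands.
Additional duty on B-278 from Astova: +6.5%. Applied ad valorem rate: 13% + 6.5% = 19.5%.
Duty = $8,129.02 × 19.5% = $1,585.16.
Total = $9,601.12 + $216.19 + $1,585.16 = $11,402.47.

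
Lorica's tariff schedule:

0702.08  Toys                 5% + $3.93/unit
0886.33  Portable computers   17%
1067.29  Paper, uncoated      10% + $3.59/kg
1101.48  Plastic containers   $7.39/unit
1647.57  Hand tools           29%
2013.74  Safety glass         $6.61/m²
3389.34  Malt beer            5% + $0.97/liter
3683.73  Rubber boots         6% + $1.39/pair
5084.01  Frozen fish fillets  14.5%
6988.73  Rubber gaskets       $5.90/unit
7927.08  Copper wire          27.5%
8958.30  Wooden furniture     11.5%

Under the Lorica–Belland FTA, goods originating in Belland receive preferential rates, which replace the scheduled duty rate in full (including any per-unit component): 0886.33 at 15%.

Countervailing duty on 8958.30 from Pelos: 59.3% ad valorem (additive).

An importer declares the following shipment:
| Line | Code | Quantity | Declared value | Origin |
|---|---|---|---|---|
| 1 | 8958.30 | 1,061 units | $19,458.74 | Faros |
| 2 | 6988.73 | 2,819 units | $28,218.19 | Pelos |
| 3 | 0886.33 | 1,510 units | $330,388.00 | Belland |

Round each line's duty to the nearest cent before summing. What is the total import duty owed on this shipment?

Line 1 (8958.30, Faros, 1,061 units, $19,458.74):
Base rate for 8958.30 is 11.5%.
The additional-duty order on 8958.30 targets Pelos, not Faros; it does not apply.
Duty = $19,458.74 × 11.5% = $2,237.76.
Line 2 (6988.73, Pelos, 2,819 units, $28,218.19):
Base rate for 6988.73 is $5.90/unit.
Duty = 2,819 × $5.90 = $16,632.10.
Line 3 (0886.33, Belland, 1,510 units, $330,388.00):
Base rate for 0886.33 is 17%.
Origin Belland qualifies under the Lorica–Belland agreement and 0886.33 is covered: preferential rate 15% applies instead.
Duty = $330,388.00 × 15% = $49,558.20.
Total = $2,237.76 + $16,632.10 + $49,558.20 = $68,428.06.

$68,428.06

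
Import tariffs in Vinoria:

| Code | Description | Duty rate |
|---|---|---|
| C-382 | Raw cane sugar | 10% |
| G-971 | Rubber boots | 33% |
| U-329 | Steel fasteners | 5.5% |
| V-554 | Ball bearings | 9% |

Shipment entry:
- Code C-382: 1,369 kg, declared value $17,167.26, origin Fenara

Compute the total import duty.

$1,716.73

Line 1 (C-382, Fenara, 1,369 kg, $17,167.26):
Base rate for C-382 is 10%.
Duty = $17,167.26 × 10% = $1,716.73.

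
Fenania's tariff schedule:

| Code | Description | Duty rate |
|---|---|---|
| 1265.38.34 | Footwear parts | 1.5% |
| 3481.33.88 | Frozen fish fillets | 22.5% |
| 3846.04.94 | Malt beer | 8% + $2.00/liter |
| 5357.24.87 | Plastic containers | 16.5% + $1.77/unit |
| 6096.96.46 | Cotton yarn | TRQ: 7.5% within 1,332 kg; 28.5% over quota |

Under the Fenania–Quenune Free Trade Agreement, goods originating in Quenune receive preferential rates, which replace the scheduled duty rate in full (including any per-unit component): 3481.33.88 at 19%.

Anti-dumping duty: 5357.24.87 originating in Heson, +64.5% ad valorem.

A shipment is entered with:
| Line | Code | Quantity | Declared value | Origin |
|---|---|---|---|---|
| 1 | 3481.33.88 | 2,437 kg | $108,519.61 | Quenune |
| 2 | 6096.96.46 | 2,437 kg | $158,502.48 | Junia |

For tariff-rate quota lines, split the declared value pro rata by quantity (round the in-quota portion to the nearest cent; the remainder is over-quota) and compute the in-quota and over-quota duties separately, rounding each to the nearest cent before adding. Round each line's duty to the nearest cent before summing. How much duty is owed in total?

$47,598.95

Line 1 (3481.33.88, Quenune, 2,437 kg, $108,519.61):
Base rate for 3481.33.88 is 22.5%.
Origin Quenune qualifies under the Fenania–Quenune agreement and 3481.33.88 is covered: preferential rate 19% applies instead.
Duty = $108,519.61 × 19% = $20,618.73.
Line 2 (6096.96.46, Junia, 2,437 kg, $158,502.48):
Code 6096.96.46 is under a tariff-rate quota (threshold 1,332 kg). In-quota: 1,332 kg at 7.5%; over-quota: 1,105 kg at 28.5%.
Pro-rata value split: in-quota = $158,502.48 × 1,332/2,437 = $86,633.28; over-quota = $158,502.48 − $86,633.28 = $71,869.20.
In-quota duty = $86,633.28 × 7.5% = $6,497.50. Over-quota duty = $71,869.20 × 28.5% = $20,482.72.
Line duty = $6,497.50 + $20,482.72 = $26,980.22.
Total = $20,618.73 + $26,980.22 = $47,598.95.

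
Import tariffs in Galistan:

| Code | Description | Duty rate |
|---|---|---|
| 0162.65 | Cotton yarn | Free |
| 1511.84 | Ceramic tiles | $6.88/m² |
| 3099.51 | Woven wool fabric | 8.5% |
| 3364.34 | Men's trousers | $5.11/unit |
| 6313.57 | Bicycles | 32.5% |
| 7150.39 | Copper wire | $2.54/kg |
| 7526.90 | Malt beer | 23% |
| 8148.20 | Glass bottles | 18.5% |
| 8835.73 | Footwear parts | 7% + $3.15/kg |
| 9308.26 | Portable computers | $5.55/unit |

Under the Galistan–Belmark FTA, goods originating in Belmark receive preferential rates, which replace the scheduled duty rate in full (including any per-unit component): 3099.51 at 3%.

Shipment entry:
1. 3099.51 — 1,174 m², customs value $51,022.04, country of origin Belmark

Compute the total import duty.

Line 1 (3099.51, Belmark, 1,174 m², $51,022.04):
Base rate for 3099.51 is 8.5%.
Origin Belmark qualifies under the Galistan–Belmark agreement and 3099.51 is covered: preferential rate 3% applies instead.
Duty = $51,022.04 × 3% = $1,530.66.

$1,530.66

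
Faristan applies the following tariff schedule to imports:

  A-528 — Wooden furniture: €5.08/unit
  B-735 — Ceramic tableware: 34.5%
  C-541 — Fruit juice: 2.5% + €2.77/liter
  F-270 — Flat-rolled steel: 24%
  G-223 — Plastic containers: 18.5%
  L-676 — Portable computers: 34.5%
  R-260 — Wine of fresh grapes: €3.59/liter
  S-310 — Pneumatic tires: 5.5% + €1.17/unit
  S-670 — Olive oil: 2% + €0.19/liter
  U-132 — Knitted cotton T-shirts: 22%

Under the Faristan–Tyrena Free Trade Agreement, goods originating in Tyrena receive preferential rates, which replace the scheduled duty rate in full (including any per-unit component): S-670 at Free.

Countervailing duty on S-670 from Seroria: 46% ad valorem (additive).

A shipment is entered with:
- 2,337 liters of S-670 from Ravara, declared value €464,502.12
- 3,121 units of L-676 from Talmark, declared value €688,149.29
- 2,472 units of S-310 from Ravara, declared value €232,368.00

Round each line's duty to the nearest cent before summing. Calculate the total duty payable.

€262,818.06

Line 1 (S-670, Ravara, 2,337 liters, €464,502.12):
Base rate for S-670 is 2% + €0.19/liter.
S-670 has an FTA preferential rate, but origin Ravara is not Tyrena; base rate stands.
The additional-duty order on S-670 targets Seroria, not Ravara; it does not apply.
Duty = €464,502.12 × 2% + 2,337 × €0.19 = €9,734.07.
Line 2 (L-676, Talmark, 3,121 units, €688,149.29):
Base rate for L-676 is 34.5%.
Duty = €688,149.29 × 34.5% = €237,411.51.
Line 3 (S-310, Ravara, 2,472 units, €232,368.00):
Base rate for S-310 is 5.5% + €1.17/unit.
Duty = €232,368.00 × 5.5% + 2,472 × €1.17 = €15,672.48.
Total = €9,734.07 + €237,411.51 + €15,672.48 = €262,818.06.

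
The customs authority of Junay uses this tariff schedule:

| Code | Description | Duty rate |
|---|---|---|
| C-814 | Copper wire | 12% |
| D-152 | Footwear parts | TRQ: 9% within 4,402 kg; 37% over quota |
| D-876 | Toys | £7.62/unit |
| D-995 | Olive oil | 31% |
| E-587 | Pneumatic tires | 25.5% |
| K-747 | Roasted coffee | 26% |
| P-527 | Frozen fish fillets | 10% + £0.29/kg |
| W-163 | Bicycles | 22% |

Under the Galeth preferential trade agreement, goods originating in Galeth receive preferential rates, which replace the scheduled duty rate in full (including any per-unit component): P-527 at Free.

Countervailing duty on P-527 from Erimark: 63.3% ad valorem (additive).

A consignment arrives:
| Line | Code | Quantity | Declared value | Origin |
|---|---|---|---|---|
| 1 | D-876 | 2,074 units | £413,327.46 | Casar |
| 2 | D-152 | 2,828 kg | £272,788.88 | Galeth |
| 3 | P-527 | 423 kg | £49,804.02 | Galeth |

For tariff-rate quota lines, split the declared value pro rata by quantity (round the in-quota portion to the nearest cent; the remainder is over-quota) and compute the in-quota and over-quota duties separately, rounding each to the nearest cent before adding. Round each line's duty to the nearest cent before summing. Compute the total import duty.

Line 1 (D-876, Casar, 2,074 units, £413,327.46):
Base rate for D-876 is £7.62/unit.
Duty = 2,074 × £7.62 = £15,803.88.
Line 2 (D-152, Galeth, 2,828 kg, £272,788.88):
Code D-152 is under a tariff-rate quota (threshold 4,402 kg). Quantity 2,828 kg is within the quota, so the in-quota rate 9% applies to the full value.
Duty = £272,788.88 × 9% = £24,551.00.
Line 3 (P-527, Galeth, 423 kg, £49,804.02):
Base rate for P-527 is 10% + £0.29/kg.
Origin Galeth qualifies under the Junay–Galeth agreement and P-527 is covered: preferential rate Free applies instead.
The additional-duty order on P-527 targets Erimark, not Galeth; it does not apply.
Duty = £49,804.02 × 0% = £0.00.
Total = £15,803.88 + £24,551.00 + £0.00 = £40,354.88.

£40,354.88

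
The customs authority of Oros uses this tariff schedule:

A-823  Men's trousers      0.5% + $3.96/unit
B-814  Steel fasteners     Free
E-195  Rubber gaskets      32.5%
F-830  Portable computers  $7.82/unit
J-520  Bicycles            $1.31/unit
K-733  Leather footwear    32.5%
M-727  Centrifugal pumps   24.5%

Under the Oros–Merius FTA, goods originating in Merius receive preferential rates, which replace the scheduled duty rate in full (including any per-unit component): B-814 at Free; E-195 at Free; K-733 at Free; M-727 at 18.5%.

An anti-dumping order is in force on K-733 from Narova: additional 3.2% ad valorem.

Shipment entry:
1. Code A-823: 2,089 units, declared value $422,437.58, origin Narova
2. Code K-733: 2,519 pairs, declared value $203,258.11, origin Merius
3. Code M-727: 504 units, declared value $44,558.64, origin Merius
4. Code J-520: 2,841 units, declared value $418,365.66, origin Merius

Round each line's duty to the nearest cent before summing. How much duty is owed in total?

$22,349.69

Line 1 (A-823, Narova, 2,089 units, $422,437.58):
Base rate for A-823 is 0.5% + $3.96/unit.
Duty = $422,437.58 × 0.5% + 2,089 × $3.96 = $10,384.63.
Line 2 (K-733, Merius, 2,519 pairs, $203,258.11):
Base rate for K-733 is 32.5%.
Origin Merius qualifies under the Oros–Merius agreement and K-733 is covered: preferential rate Free applies instead.
The additional-duty order on K-733 targets Narova, not Merius; it does not apply.
Duty = $203,258.11 × 0% = $0.00.
Line 3 (M-727, Merius, 504 units, $44,558.64):
Base rate for M-727 is 24.5%.
Origin Merius qualifies under the Oros–Merius agreement and M-727 is covered: preferential rate 18.5% applies instead.
Duty = $44,558.64 × 18.5% = $8,243.35.
Line 4 (J-520, Merius, 2,841 units, $418,365.66):
Base rate for J-520 is $1.31/unit.
Origin Merius is the FTA partner but J-520 is not on the preference list; base rate stands.
Duty = 2,841 × $1.31 = $3,721.71.
Total = $10,384.63 + $0.00 + $8,243.35 + $3,721.71 = $22,349.69.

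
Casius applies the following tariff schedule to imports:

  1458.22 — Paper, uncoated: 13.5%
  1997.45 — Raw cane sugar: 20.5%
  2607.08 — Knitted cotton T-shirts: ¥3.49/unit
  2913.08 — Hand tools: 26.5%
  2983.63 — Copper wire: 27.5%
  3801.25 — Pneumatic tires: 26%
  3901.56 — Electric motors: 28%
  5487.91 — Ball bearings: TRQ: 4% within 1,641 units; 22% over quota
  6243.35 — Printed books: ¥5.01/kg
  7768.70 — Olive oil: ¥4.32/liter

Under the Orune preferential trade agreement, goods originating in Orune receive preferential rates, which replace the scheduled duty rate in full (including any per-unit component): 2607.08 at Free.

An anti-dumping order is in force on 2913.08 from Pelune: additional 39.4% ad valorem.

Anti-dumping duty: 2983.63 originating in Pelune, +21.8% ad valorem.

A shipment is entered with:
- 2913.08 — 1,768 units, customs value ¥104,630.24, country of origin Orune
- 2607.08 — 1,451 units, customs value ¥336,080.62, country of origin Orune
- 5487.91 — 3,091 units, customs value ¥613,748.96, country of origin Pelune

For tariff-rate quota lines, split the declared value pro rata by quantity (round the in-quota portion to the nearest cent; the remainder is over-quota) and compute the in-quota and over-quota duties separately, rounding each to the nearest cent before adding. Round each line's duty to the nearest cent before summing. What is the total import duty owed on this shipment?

Line 1 (2913.08, Orune, 1,768 units, ¥104,630.24):
Base rate for 2913.08 is 26.5%.
Origin Orune is the FTA partner but 2913.08 is not on the preference list; base rate stands.
The additional-duty order on 2913.08 targets Pelune, not Orune; it does not apply.
Duty = ¥104,630.24 × 26.5% = ¥27,727.01.
Line 2 (2607.08, Orune, 1,451 units, ¥336,080.62):
Base rate for 2607.08 is ¥3.49/unit.
Origin Orune qualifies under the Casius–Orune agreement and 2607.08 is covered: preferential rate Free applies instead.
Duty = ¥336,080.62 × 0% = ¥0.00.
Line 3 (5487.91, Pelune, 3,091 units, ¥613,748.96):
Code 5487.91 is under a tariff-rate quota (threshold 1,641 units). In-quota: 1,641 units at 4%; over-quota: 1,450 units at 22%.
Pro-rata value split: in-quota = ¥613,748.96 × 1,641/3,091 = ¥325,836.96; over-quota = ¥613,748.96 − ¥325,836.96 = ¥287,912.00.
In-quota duty = ¥325,836.96 × 4% = ¥13,033.48. Over-quota duty = ¥287,912.00 × 22% = ¥63,340.64.
Line duty = ¥13,033.48 + ¥63,340.64 = ¥76,374.12.
Total = ¥27,727.01 + ¥0.00 + ¥76,374.12 = ¥104,101.13.

¥104,101.13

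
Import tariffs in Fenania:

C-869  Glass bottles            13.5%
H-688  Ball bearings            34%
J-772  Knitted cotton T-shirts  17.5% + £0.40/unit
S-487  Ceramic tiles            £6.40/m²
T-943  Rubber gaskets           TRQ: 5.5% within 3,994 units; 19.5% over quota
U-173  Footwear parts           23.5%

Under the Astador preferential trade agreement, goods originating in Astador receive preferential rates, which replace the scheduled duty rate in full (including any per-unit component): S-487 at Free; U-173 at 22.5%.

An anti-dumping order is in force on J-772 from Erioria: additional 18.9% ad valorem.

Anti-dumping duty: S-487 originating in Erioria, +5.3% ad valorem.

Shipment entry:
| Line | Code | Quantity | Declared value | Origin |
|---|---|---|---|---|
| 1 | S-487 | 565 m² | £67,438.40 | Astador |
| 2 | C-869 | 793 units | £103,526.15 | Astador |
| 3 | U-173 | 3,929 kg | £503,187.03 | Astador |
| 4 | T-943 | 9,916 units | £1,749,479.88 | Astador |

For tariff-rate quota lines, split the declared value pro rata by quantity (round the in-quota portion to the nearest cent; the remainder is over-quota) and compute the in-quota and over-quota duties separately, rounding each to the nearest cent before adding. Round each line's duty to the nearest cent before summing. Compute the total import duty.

Line 1 (S-487, Astador, 565 m², £67,438.40):
Base rate for S-487 is £6.40/m².
Origin Astador qualifies under the Fenania–Astador agreement and S-487 is covered: preferential rate Free applies instead.
The additional-duty order on S-487 targets Erioria, not Astador; it does not apply.
Duty = £67,438.40 × 0% = £0.00.
Line 2 (C-869, Astador, 793 units, £103,526.15):
Base rate for C-869 is 13.5%.
Origin Astador is the FTA partner but C-869 is not on the preference list; base rate stands.
Duty = £103,526.15 × 13.5% = £13,976.03.
Line 3 (U-173, Astador, 3,929 kg, £503,187.03):
Base rate for U-173 is 23.5%.
Origin Astador qualifies under the Fenania–Astador agreement and U-173 is covered: preferential rate 22.5% applies instead.
Duty = £503,187.03 × 22.5% = £113,217.08.
Line 4 (T-943, Astador, 9,916 units, £1,749,479.88):
Code T-943 is under a tariff-rate quota (threshold 3,994 units). In-quota: 3,994 units at 5.5%; over-quota: 5,922 units at 19.5%.
Pro-rata value split: in-quota = £1,749,479.88 × 3,994/9,916 = £704,661.42; over-quota = £1,749,479.88 − £704,661.42 = £1,044,818.46.
In-quota duty = £704,661.42 × 5.5% = £38,756.38. Over-quota duty = £1,044,818.46 × 19.5% = £203,739.60.
Line duty = £38,756.38 + £203,739.60 = £242,495.98.
Total = £0.00 + £13,976.03 + £113,217.08 + £242,495.98 = £369,689.09.

£369,689.09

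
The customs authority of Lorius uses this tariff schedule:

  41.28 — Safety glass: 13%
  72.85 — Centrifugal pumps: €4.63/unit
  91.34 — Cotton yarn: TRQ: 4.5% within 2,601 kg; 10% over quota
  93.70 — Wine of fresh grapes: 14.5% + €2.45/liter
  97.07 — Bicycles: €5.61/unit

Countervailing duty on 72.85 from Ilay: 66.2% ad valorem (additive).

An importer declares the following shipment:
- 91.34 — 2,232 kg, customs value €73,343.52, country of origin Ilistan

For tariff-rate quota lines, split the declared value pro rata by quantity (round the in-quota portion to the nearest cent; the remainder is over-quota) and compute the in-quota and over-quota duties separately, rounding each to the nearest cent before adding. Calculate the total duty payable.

Line 1 (91.34, Ilistan, 2,232 kg, €73,343.52):
Code 91.34 is under a tariff-rate quota (threshold 2,601 kg). Quantity 2,232 kg is within the quota, so the in-quota rate 4.5% applies to the full value.
Duty = €73,343.52 × 4.5% = €3,300.46.

€3,300.46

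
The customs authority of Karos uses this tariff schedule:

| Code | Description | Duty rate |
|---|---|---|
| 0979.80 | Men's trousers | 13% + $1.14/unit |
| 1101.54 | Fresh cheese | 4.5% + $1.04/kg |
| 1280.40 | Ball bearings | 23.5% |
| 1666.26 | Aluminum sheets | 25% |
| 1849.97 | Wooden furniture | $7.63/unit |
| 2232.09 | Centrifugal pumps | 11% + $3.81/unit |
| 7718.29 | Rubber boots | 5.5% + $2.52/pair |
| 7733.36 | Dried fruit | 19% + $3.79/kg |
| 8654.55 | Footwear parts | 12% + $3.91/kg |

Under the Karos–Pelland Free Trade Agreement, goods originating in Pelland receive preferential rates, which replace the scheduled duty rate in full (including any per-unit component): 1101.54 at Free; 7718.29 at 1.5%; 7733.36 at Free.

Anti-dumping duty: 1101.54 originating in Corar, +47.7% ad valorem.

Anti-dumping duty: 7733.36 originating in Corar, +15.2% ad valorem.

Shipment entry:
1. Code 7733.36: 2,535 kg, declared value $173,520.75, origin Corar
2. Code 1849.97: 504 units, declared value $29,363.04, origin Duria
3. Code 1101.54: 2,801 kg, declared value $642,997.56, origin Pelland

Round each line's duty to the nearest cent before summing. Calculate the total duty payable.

Line 1 (7733.36, Corar, 2,535 kg, $173,520.75):
Base rate for 7733.36 is 19% + $3.79/kg.
7733.36 has an FTA preferential rate, but origin Corar is not Pelland; base rate stands.
Additional duty on 7733.36 from Corar: +15.2%. Applied ad valorem rate: 19% + 15.2% = 34.2%.
Duty = $173,520.75 × 34.2% + 2,535 × $3.79 = $68,951.75.
Line 2 (1849.97, Duria, 504 units, $29,363.04):
Base rate for 1849.97 is $7.63/unit.
Duty = 504 × $7.63 = $3,845.52.
Line 3 (1101.54, Pelland, 2,801 kg, $642,997.56):
Base rate for 1101.54 is 4.5% + $1.04/kg.
Origin Pelland qualifies under the Karos–Pelland agreement and 1101.54 is covered: preferential rate Free applies instead.
The additional-duty order on 1101.54 targets Corar, not Pelland; it does not apply.
Duty = $642,997.56 × 0% = $0.00.
Total = $68,951.75 + $3,845.52 + $0.00 = $72,797.27.

$72,797.27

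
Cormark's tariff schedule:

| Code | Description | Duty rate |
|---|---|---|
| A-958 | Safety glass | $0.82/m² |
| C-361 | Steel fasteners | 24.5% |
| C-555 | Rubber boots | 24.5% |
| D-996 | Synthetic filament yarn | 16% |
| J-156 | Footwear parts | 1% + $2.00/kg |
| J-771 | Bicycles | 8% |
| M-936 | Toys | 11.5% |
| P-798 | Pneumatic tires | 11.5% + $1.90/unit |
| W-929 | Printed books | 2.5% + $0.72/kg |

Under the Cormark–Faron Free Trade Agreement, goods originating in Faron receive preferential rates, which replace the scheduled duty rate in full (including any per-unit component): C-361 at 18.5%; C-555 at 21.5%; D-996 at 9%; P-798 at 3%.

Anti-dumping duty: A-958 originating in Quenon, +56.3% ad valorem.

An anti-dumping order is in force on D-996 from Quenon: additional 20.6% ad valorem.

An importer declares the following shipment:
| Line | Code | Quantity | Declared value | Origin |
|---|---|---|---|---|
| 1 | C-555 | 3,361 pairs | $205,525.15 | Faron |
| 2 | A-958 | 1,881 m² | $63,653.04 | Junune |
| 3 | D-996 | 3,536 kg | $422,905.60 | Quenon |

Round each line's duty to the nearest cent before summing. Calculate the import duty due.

Line 1 (C-555, Faron, 3,361 pairs, $205,525.15):
Base rate for C-555 is 24.5%.
Origin Faron qualifies under the Cormark–Faron agreement and C-555 is covered: preferential rate 21.5% applies instead.
Duty = $205,525.15 × 21.5% = $44,187.91.
Line 2 (A-958, Junune, 1,881 m², $63,653.04):
Base rate for A-958 is $0.82/m².
The additional-duty order on A-958 targets Quenon, not Junune; it does not apply.
Duty = 1,881 × $0.82 = $1,542.42.
Line 3 (D-996, Quenon, 3,536 kg, $422,905.60):
Base rate for D-996 is 16%.
D-996 has an FTA preferential rate, but origin Quenon is not Faron; base rate stands.
Additional duty on D-996 from Quenon: +20.6%. Applied ad valorem rate: 16% + 20.6% = 36.6%.
Duty = $422,905.60 × 36.6% = $154,783.45.
Total = $44,187.91 + $1,542.42 + $154,783.45 = $200,513.78.

$200,513.78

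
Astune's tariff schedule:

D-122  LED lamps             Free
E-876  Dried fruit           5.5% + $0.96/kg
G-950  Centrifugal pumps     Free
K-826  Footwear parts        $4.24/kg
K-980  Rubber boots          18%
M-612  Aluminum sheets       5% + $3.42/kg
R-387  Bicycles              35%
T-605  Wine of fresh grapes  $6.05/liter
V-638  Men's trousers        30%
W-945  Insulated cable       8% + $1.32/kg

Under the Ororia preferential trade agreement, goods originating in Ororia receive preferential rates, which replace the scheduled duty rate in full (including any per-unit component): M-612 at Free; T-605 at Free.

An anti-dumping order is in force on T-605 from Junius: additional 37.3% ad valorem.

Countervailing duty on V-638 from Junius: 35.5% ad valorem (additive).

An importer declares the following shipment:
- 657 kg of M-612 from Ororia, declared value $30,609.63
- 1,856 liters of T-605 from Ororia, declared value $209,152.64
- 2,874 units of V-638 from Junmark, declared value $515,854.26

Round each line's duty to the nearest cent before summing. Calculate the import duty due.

Line 1 (M-612, Ororia, 657 kg, $30,609.63):
Base rate for M-612 is 5% + $3.42/kg.
Origin Ororia qualifies under the Astune–Ororia agreement and M-612 is covered: preferential rate Free applies instead.
Duty = $30,609.63 × 0% = $0.00.
Line 2 (T-605, Ororia, 1,856 liters, $209,152.64):
Base rate for T-605 is $6.05/liter.
Origin Ororia qualifies under the Astune–Ororia agreement and T-605 is covered: preferential rate Free applies instead.
The additional-duty order on T-605 targets Junius, not Ororia; it does not apply.
Duty = $209,152.64 × 0% = $0.00.
Line 3 (V-638, Junmark, 2,874 units, $515,854.26):
Base rate for V-638 is 30%.
The additional-duty order on V-638 targets Junius, not Junmark; it does not apply.
Duty = $515,854.26 × 30% = $154,756.28.
Total = $0.00 + $0.00 + $154,756.28 = $154,756.28.

$154,756.28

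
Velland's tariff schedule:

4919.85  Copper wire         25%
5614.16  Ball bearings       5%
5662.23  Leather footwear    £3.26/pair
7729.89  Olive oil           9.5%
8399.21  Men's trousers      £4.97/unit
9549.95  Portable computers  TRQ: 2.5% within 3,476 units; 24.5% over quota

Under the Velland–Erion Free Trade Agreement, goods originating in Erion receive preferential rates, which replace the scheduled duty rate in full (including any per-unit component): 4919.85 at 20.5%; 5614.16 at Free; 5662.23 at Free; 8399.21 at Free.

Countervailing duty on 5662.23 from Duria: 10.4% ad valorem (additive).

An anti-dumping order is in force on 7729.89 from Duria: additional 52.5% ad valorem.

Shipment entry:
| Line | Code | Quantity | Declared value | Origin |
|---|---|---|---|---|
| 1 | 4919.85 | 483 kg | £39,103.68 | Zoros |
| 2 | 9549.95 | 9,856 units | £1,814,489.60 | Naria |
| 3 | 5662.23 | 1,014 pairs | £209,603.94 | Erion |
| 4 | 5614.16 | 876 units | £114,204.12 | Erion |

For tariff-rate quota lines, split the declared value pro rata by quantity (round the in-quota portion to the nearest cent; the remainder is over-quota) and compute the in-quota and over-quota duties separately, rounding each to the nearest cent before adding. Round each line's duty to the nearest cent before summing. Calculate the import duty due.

£313,540.92

Line 1 (4919.85, Zoros, 483 kg, £39,103.68):
Base rate for 4919.85 is 25%.
4919.85 has an FTA preferential rate, but origin Zoros is not Erion; base rate stands.
Duty = £39,103.68 × 25% = £9,775.92.
Line 2 (9549.95, Naria, 9,856 units, £1,814,489.60):
Code 9549.95 is under a tariff-rate quota (threshold 3,476 units). In-quota: 3,476 units at 2.5%; over-quota: 6,380 units at 24.5%.
Pro-rata value split: in-quota = £1,814,489.60 × 3,476/9,856 = £639,931.60; over-quota = £1,814,489.60 − £639,931.60 = £1,174,558.00.
In-quota duty = £639,931.60 × 2.5% = £15,998.29. Over-quota duty = £1,174,558.00 × 24.5% = £287,766.71.
Line duty = £15,998.29 + £287,766.71 = £303,765.00.
Line 3 (5662.23, Erion, 1,014 pairs, £209,603.94):
Base rate for 5662.23 is £3.26/pair.
Origin Erion qualifies under the Velland–Erion agreement and 5662.23 is covered: preferential rate Free applies instead.
The additional-duty order on 5662.23 targets Duria, not Erion; it does not apply.
Duty = £209,603.94 × 0% = £0.00.
Line 4 (5614.16, Erion, 876 units, £114,204.12):
Base rate for 5614.16 is 5%.
Origin Erion qualifies under the Velland–Erion agreement and 5614.16 is covered: preferential rate Free applies instead.
Duty = £114,204.12 × 0% = £0.00.
Total = £9,775.92 + £303,765.00 + £0.00 + £0.00 = £313,540.92.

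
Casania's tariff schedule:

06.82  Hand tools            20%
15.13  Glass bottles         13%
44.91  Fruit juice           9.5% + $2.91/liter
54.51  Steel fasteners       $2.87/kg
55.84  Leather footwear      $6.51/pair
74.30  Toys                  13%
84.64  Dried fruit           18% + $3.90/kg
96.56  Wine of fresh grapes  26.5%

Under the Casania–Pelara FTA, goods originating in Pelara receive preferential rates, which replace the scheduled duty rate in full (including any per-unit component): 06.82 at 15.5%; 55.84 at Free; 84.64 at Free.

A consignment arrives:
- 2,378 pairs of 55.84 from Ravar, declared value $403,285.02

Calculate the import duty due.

$15,480.78

Line 1 (55.84, Ravar, 2,378 pairs, $403,285.02):
Base rate for 55.84 is $6.51/pair.
55.84 has an FTA preferential rate, but origin Ravar is not Pelara; base rate stands.
Duty = 2,378 × $6.51 = $15,480.78.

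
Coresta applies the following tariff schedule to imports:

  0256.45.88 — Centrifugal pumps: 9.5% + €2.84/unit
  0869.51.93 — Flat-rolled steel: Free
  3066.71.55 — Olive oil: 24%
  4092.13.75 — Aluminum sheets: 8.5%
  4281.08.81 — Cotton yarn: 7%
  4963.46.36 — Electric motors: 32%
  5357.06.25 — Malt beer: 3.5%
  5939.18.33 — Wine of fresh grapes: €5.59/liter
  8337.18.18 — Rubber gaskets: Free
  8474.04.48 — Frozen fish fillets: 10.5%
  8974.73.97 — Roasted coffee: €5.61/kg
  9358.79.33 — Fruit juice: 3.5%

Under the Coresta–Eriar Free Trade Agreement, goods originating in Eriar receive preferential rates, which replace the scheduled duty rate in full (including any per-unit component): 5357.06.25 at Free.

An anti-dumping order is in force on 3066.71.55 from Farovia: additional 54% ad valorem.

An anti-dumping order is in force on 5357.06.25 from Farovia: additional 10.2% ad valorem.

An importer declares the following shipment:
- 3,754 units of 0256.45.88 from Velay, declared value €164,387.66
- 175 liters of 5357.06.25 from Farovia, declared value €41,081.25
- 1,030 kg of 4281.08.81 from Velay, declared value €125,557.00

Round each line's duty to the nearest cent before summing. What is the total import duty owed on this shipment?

€40,695.31

Line 1 (0256.45.88, Velay, 3,754 units, €164,387.66):
Base rate for 0256.45.88 is 9.5% + €2.84/unit.
Duty = €164,387.66 × 9.5% + 3,754 × €2.84 = €26,278.19.
Line 2 (5357.06.25, Farovia, 175 liters, €41,081.25):
Base rate for 5357.06.25 is 3.5%.
5357.06.25 has an FTA preferential rate, but origin Farovia is not Eriar; base rate stands.
Additional duty on 5357.06.25 from Farovia: +10.2%. Applied ad valorem rate: 3.5% + 10.2% = 13.7%.
Duty = €41,081.25 × 13.7% = €5,628.13.
Line 3 (4281.08.81, Velay, 1,030 kg, €125,557.00):
Base rate for 4281.08.81 is 7%.
Duty = €125,557.00 × 7% = €8,788.99.
Total = €26,278.19 + €5,628.13 + €8,788.99 = €40,695.31.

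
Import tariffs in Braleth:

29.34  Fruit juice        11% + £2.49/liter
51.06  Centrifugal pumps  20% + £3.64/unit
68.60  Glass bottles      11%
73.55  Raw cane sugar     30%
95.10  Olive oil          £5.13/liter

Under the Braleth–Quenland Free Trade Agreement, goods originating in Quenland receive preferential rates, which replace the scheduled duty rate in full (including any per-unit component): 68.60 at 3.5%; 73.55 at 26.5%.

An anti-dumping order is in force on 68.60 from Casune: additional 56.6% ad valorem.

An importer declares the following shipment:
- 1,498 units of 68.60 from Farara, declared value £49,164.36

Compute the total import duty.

Line 1 (68.60, Farara, 1,498 units, £49,164.36):
Base rate for 68.60 is 11%.
68.60 has an FTA preferential rate, but origin Farara is not Quenland; base rate stands.
The additional-duty order on 68.60 targets Casune, not Farara; it does not apply.
Duty = £49,164.36 × 11% = £5,408.08.

£5,408.08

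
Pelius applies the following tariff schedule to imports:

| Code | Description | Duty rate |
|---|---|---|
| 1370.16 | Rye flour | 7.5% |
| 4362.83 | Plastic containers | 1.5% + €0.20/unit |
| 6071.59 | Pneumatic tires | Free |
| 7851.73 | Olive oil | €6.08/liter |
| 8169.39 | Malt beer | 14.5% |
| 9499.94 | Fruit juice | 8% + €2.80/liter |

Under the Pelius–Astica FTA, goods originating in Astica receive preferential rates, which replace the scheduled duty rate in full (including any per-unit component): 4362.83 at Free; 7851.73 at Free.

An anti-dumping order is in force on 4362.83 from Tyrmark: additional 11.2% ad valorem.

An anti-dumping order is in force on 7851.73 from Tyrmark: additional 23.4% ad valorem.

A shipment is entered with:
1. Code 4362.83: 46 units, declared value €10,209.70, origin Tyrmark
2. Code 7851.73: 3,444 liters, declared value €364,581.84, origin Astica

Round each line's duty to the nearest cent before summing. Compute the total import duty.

Line 1 (4362.83, Tyrmark, 46 units, €10,209.70):
Base rate for 4362.83 is 1.5% + €0.20/unit.
4362.83 has an FTA preferential rate, but origin Tyrmark is not Astica; base rate stands.
Additional duty on 4362.83 from Tyrmark: +11.2%. Applied ad valorem rate: 1.5% + 11.2% = 12.7%.
Duty = €10,209.70 × 12.7% + 46 × €0.20 = €1,305.83.
Line 2 (7851.73, Astica, 3,444 liters, €364,581.84):
Base rate for 7851.73 is €6.08/liter.
Origin Astica qualifies under the Pelius–Astica agreement and 7851.73 is covered: preferential rate Free applies instead.
The additional-duty order on 7851.73 targets Tyrmark, not Astica; it does not apply.
Duty = €364,581.84 × 0% = €0.00.
Total = €1,305.83 + €0.00 = €1,305.83.

€1,305.83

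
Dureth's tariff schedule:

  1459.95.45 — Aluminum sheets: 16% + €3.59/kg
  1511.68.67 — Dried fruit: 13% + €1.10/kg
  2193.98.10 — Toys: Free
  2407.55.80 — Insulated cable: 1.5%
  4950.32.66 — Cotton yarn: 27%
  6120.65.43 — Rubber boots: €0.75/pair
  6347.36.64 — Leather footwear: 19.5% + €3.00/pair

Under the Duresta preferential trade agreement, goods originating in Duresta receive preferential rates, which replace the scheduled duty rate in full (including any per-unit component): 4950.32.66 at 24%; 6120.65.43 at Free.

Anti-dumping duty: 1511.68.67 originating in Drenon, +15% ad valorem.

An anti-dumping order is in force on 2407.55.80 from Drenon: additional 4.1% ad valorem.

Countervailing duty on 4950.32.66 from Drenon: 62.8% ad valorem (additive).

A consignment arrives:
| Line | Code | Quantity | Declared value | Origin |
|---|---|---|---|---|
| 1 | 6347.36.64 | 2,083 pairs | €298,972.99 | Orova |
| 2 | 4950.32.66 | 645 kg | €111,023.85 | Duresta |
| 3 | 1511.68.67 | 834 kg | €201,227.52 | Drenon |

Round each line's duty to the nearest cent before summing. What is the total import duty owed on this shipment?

€148,455.56

Line 1 (6347.36.64, Orova, 2,083 pairs, €298,972.99):
Base rate for 6347.36.64 is 19.5% + €3.00/pair.
Duty = €298,972.99 × 19.5% + 2,083 × €3.00 = €64,548.73.
Line 2 (4950.32.66, Duresta, 645 kg, €111,023.85):
Base rate for 4950.32.66 is 27%.
Origin Duresta qualifies under the Dureth–Duresta agreement and 4950.32.66 is covered: preferential rate 24% applies instead.
The additional-duty order on 4950.32.66 targets Drenon, not Duresta; it does not apply.
Duty = €111,023.85 × 24% = €26,645.72.
Line 3 (1511.68.67, Drenon, 834 kg, €201,227.52):
Base rate for 1511.68.67 is 13% + €1.10/kg.
Additional duty on 1511.68.67 from Drenon: +15%. Applied ad valorem rate: 13% + 15% = 28%.
Duty = €201,227.52 × 28% + 834 × €1.10 = €57,261.11.
Total = €64,548.73 + €26,645.72 + €57,261.11 = €148,455.56.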